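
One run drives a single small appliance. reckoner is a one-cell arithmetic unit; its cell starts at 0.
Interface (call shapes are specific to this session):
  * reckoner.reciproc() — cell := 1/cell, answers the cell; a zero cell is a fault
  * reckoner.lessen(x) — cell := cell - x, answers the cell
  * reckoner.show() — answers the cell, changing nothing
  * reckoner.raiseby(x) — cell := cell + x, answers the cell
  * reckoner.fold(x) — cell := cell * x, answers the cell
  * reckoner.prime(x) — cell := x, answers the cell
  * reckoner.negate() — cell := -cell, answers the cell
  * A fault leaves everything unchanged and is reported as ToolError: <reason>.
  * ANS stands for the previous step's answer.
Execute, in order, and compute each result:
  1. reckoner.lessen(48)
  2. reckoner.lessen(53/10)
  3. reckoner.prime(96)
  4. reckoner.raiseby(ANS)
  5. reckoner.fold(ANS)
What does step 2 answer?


Answer: -533/10

Derivation:
CALL reckoner.lessen[x: 48]
RET  -48
CALL reckoner.lessen[x: 53/10]
RET  -533/10
CALL reckoner.prime[x: 96]
RET  96
CALL reckoner.raiseby[x: ANS]
RET  192
CALL reckoner.fold[x: ANS]
RET  36864


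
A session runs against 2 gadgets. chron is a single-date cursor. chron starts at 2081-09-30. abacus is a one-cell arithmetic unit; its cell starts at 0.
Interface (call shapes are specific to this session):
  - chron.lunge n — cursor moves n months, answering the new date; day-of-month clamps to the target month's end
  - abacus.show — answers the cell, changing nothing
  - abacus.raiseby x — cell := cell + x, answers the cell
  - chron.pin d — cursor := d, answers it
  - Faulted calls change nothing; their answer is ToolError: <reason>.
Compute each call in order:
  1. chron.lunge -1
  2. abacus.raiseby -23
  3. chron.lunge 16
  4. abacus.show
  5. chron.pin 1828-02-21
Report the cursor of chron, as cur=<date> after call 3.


>>> chron.lunge n→-1
:: 2081-08-30
>>> abacus.raiseby x→-23
:: -23
>>> chron.lunge n→16
:: 2082-12-30
>>> abacus.show
:: -23
>>> chron.pin d→1828-02-21
:: 1828-02-21

Answer: cur=2082-12-30


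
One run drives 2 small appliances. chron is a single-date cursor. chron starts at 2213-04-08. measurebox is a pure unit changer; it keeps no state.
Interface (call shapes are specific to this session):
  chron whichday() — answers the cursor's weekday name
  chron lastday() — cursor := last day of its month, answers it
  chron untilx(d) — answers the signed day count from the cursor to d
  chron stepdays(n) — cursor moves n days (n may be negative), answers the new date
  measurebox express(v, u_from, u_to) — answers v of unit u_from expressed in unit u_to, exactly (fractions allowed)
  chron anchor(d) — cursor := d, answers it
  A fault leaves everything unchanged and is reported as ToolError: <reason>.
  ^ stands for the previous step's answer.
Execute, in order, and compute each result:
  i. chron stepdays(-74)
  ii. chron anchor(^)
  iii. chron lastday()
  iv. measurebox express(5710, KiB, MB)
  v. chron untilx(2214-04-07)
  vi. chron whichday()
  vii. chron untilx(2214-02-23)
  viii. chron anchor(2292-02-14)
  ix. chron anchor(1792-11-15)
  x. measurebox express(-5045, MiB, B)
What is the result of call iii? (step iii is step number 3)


Answer: 2213-01-31

Derivation:
→ chron stepdays(-74)
← 2213-01-24
→ chron anchor(^)
← 2213-01-24
→ chron lastday()
← 2213-01-31
→ measurebox express(5710, KiB, MB)
← 18272/3125
→ chron untilx(2214-04-07)
← 431
→ chron whichday()
← Sunday
→ chron untilx(2214-02-23)
← 388
→ chron anchor(2292-02-14)
← 2292-02-14
→ chron anchor(1792-11-15)
← 1792-11-15
→ measurebox express(-5045, MiB, B)
← -5290065920


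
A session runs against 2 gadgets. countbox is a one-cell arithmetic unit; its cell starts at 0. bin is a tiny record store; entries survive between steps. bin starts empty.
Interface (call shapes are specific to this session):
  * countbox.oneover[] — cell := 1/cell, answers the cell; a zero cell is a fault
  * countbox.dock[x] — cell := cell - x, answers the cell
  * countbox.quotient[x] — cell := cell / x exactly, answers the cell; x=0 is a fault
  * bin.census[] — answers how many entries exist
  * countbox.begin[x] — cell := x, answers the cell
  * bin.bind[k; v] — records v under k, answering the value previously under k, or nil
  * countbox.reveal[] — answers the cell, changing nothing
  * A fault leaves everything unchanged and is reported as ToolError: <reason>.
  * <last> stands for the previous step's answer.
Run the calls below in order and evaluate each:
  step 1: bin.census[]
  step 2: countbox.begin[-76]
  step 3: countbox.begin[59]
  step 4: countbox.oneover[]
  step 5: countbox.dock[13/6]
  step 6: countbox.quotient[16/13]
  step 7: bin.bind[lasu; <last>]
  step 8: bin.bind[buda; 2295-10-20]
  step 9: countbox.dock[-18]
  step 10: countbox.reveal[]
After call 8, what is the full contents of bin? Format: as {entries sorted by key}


-- 1. census() => 0
-- 2. begin(x→-76) => -76
-- 3. begin(x→59) => 59
-- 4. oneover() => 1/59
-- 5. dock(x→13/6) => -761/354
-- 6. quotient(x→16/13) => -9893/5664
-- 7. bind(k→lasu, v→<last>) => nil
-- 8. bind(k→buda, v→2295-10-20) => nil
-- 9. dock(x→-18) => 92059/5664
-- 10. reveal() => 92059/5664

Answer: {buda=2295-10-20, lasu=-9893/5664}


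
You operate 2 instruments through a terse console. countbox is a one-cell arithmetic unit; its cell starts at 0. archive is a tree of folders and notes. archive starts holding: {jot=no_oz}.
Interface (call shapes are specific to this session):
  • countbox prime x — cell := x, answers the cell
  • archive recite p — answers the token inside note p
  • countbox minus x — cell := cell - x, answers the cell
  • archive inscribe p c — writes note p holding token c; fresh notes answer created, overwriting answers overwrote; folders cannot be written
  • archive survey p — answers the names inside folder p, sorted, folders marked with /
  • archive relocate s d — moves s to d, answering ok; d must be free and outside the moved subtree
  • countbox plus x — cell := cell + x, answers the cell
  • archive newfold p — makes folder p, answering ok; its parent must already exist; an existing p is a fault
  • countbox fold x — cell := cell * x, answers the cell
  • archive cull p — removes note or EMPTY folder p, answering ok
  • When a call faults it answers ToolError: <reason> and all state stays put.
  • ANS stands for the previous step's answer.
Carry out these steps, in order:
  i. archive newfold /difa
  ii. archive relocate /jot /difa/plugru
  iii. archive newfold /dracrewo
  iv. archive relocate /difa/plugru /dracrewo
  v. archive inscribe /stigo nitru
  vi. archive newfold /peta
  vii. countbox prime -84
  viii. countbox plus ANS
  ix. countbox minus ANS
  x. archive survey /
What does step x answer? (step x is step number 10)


Answer: [difa/, dracrewo/, peta/, stigo]

Derivation:
I try archive newfold passing p: /difa, which returns ok.
Now I run archive relocate passing s: /jot, d: /difa/plugru: ok.
I use archive newfold passing p: /dracrewo, → ok.
I invoke archive relocate passing s: /difa/plugru, d: /dracrewo, which returns ToolError: exists.
Using archive inscribe passing p: /stigo, c: nitru, giving created.
I invoke archive newfold passing p: /peta, and get ok.
Using countbox prime passing x: -84, giving -84.
I use countbox plus passing x: ANS, → -168.
Invoking countbox minus passing x: ANS, → 0.
Next I call archive survey passing p: /, giving [difa/, dracrewo/, peta/, stigo].


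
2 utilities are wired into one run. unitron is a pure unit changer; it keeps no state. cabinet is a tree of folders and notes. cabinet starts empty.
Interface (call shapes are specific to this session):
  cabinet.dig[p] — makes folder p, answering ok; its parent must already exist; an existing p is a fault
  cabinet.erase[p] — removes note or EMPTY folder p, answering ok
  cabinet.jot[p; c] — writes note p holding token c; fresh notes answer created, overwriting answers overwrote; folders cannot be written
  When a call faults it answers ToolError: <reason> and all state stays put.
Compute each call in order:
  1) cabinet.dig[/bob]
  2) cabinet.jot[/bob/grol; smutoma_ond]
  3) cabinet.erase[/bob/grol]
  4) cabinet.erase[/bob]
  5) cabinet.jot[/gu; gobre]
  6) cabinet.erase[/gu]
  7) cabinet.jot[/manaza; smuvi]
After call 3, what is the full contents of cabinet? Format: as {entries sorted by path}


$ cabinet.dig p='/bob'
= ok
$ cabinet.jot p='/bob/grol' c='smutoma_ond'
= created
$ cabinet.erase p='/bob/grol'
= ok
$ cabinet.erase p='/bob'
= ok
$ cabinet.jot p='/gu' c='gobre'
= created
$ cabinet.erase p='/gu'
= ok
$ cabinet.jot p='/manaza' c='smuvi'
= created

Answer: {bob/}


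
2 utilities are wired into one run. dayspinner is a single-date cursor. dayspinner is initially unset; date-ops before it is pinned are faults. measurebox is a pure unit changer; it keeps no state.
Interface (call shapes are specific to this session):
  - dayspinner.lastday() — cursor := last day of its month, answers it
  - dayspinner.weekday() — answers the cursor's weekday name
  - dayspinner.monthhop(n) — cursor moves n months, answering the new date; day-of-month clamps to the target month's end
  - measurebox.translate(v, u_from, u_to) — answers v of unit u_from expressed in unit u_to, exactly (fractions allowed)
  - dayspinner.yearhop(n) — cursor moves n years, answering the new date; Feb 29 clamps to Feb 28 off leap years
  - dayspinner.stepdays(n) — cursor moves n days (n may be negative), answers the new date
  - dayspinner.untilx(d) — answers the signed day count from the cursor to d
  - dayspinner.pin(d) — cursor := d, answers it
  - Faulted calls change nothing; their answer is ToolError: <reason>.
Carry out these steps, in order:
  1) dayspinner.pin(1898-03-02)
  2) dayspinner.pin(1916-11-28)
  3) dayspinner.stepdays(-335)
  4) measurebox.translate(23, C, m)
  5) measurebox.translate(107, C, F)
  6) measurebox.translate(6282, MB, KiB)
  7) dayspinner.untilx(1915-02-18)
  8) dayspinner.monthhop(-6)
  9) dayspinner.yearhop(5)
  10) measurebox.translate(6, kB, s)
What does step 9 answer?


Answer: 1920-06-29

Derivation:
→ dayspinner.pin(d=1898-03-02)
← 1898-03-02
→ dayspinner.pin(d=1916-11-28)
← 1916-11-28
→ dayspinner.stepdays(n=-335)
← 1915-12-29
→ measurebox.translate(v=23, u_from=C, u_to=m)
← ToolError: incompatible units
→ measurebox.translate(v=107, u_from=C, u_to=F)
← 1123/5
→ measurebox.translate(v=6282, u_from=MB, u_to=KiB)
← 49078125/8
→ dayspinner.untilx(d=1915-02-18)
← -314
→ dayspinner.monthhop(n=-6)
← 1915-06-29
→ dayspinner.yearhop(n=5)
← 1920-06-29
→ measurebox.translate(v=6, u_from=kB, u_to=s)
← ToolError: incompatible units


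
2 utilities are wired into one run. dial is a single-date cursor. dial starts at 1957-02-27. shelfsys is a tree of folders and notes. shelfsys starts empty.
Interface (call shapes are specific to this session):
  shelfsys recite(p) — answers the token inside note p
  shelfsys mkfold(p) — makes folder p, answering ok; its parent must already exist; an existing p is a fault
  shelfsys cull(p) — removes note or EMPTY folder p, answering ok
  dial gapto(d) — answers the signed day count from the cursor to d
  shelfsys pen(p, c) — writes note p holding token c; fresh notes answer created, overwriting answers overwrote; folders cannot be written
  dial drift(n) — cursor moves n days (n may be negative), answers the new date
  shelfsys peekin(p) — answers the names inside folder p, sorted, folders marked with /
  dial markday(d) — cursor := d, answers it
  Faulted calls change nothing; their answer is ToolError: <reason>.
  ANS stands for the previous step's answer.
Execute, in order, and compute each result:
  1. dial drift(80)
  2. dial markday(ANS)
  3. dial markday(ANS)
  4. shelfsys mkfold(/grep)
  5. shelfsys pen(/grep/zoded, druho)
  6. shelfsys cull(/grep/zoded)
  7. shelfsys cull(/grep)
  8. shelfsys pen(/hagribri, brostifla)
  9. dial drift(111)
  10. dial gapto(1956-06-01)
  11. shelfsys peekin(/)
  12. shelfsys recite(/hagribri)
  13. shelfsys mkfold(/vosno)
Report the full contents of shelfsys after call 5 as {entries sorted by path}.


Answer: {grep/, grep/zoded=druho}

Derivation:
Do: dial drift[80]
See: 1957-05-18
Do: dial markday[ANS]
See: 1957-05-18
Do: dial markday[ANS]
See: 1957-05-18
Do: shelfsys mkfold[/grep]
See: ok
Do: shelfsys pen[/grep/zoded; druho]
See: created
Do: shelfsys cull[/grep/zoded]
See: ok
Do: shelfsys cull[/grep]
See: ok
Do: shelfsys pen[/hagribri; brostifla]
See: created
Do: dial drift[111]
See: 1957-09-06
Do: dial gapto[1956-06-01]
See: -462
Do: shelfsys peekin[/]
See: [hagribri]
Do: shelfsys recite[/hagribri]
See: brostifla
Do: shelfsys mkfold[/vosno]
See: ok


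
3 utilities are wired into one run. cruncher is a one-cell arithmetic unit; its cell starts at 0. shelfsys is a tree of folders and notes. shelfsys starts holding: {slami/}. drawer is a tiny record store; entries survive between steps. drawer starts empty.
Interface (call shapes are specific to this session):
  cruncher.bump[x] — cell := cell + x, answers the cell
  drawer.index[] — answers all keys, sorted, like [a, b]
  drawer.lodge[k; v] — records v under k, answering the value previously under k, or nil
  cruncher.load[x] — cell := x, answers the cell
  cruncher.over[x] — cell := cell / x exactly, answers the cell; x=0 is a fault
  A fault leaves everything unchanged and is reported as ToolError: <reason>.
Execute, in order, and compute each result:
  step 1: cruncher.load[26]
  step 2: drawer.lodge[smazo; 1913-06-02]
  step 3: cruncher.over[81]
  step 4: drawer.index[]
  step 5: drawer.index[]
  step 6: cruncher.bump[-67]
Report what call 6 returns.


>> cruncher.load(x→26)
<< 26
>> drawer.lodge(k→smazo, v→1913-06-02)
<< nil
>> cruncher.over(x→81)
<< 26/81
>> drawer.index()
<< [smazo]
>> drawer.index()
<< [smazo]
>> cruncher.bump(x→-67)
<< -5401/81

Answer: -5401/81


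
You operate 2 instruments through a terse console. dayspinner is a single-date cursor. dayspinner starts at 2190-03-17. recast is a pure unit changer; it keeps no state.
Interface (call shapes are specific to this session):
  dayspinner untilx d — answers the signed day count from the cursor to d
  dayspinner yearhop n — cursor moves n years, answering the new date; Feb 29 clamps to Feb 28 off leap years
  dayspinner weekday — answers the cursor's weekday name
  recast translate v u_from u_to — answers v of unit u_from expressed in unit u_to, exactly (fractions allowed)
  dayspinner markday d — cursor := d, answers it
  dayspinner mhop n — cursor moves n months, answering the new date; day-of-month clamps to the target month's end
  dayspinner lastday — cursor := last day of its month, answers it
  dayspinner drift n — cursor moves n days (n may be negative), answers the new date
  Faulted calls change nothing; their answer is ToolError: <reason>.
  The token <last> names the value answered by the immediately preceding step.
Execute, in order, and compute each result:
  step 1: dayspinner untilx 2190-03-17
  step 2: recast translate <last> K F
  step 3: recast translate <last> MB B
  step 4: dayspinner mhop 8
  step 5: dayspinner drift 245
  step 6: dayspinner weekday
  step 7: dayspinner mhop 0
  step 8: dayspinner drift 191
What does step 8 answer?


==> dayspinner untilx(d=2190-03-17)
<== 0
==> recast translate(v=<last>, u_from=K, u_to=F)
<== -45967/100
==> recast translate(v=<last>, u_from=MB, u_to=B)
<== -459670000
==> dayspinner mhop(n=8)
<== 2190-11-17
==> dayspinner drift(n=245)
<== 2191-07-20
==> dayspinner weekday()
<== Wednesday
==> dayspinner mhop(n=0)
<== 2191-07-20
==> dayspinner drift(n=191)
<== 2192-01-27

Answer: 2192-01-27


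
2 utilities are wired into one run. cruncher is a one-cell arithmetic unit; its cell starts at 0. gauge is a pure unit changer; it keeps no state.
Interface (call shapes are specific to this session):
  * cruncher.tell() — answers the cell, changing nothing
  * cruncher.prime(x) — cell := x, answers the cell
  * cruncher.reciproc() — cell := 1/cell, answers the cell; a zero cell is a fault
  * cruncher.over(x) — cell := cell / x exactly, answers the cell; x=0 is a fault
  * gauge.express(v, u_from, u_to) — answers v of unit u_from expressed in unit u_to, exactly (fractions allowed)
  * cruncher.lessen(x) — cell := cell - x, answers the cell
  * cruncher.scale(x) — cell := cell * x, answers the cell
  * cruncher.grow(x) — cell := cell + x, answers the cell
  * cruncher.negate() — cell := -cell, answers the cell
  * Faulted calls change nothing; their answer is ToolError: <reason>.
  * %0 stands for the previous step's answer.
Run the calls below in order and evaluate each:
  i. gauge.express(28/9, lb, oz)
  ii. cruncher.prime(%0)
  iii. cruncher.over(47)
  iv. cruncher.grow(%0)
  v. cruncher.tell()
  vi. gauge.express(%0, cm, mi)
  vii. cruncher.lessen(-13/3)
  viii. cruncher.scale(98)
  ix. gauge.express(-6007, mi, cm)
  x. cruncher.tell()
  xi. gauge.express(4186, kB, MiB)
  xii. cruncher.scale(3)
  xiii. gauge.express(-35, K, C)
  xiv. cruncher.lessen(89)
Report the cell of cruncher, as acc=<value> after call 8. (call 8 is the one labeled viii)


Answer: acc=267442/423

Derivation:
% gauge.express(v='28/9', u_from='lb', u_to='oz') -> 448/9
% cruncher.prime(x='%0') -> 448/9
% cruncher.over(x='47') -> 448/423
% cruncher.grow(x='%0') -> 896/423
% cruncher.tell() -> 896/423
% gauge.express(v='%0', u_from='cm', u_to='mi') -> 70/5318379
% cruncher.lessen(x='-13/3') -> 2729/423
% cruncher.scale(x='98') -> 267442/423
% gauge.express(v='-6007', u_from='mi', u_to='cm') -> -4833664704/5
% cruncher.tell() -> 267442/423
% gauge.express(v='4186', u_from='kB', u_to='MiB') -> 261625/65536
% cruncher.scale(x='3') -> 267442/141
% gauge.express(v='-35', u_from='K', u_to='C') -> -6163/20
% cruncher.lessen(x='89') -> 254893/141


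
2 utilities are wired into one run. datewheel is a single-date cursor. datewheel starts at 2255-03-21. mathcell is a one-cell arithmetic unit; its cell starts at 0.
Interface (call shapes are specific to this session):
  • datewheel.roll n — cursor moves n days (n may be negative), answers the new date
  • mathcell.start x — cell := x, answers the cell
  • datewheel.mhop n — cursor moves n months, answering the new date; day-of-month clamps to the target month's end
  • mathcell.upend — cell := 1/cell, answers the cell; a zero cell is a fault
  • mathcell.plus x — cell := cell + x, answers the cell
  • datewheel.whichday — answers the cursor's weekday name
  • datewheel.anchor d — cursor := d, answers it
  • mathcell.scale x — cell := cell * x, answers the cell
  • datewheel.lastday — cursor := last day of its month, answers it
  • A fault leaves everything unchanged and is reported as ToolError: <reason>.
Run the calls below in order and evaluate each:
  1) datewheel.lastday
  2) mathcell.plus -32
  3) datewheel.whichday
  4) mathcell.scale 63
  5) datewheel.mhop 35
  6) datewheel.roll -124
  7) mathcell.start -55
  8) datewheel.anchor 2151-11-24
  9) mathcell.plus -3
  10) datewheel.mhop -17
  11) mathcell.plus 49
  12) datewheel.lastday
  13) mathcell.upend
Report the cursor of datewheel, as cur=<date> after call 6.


> lastday
  2255-03-31
> plus x='-32'
  -32
> whichday
  Saturday
> scale x='63'
  -2016
> mhop n='35'
  2258-02-28
> roll n='-124'
  2257-10-27
> start x='-55'
  -55
> anchor d='2151-11-24'
  2151-11-24
> plus x='-3'
  -58
> mhop n='-17'
  2150-06-24
> plus x='49'
  -9
> lastday
  2150-06-30
> upend
  -1/9

Answer: cur=2257-10-27


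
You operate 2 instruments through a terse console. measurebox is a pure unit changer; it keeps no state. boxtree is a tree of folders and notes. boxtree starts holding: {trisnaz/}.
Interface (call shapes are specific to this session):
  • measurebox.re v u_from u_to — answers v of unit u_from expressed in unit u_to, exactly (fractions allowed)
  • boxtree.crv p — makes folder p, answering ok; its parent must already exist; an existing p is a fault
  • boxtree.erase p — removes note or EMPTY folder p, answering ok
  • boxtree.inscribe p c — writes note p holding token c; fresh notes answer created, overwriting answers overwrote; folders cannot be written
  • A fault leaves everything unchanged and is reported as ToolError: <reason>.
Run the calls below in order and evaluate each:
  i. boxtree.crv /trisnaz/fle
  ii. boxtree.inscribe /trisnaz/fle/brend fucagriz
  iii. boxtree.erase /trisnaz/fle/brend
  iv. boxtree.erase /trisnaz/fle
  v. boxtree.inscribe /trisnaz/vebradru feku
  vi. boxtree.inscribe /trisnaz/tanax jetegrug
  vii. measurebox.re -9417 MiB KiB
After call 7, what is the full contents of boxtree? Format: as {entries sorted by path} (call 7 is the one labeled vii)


Answer: {trisnaz/, trisnaz/tanax=jetegrug, trisnaz/vebradru=feku}

Derivation:
// 1. crv(p→/trisnaz/fle) => ok
// 2. inscribe(p→/trisnaz/fle/brend, c→fucagriz) => created
// 3. erase(p→/trisnaz/fle/brend) => ok
// 4. erase(p→/trisnaz/fle) => ok
// 5. inscribe(p→/trisnaz/vebradru, c→feku) => created
// 6. inscribe(p→/trisnaz/tanax, c→jetegrug) => created
// 7. re(v→-9417, u_from→MiB, u_to→KiB) => -9643008


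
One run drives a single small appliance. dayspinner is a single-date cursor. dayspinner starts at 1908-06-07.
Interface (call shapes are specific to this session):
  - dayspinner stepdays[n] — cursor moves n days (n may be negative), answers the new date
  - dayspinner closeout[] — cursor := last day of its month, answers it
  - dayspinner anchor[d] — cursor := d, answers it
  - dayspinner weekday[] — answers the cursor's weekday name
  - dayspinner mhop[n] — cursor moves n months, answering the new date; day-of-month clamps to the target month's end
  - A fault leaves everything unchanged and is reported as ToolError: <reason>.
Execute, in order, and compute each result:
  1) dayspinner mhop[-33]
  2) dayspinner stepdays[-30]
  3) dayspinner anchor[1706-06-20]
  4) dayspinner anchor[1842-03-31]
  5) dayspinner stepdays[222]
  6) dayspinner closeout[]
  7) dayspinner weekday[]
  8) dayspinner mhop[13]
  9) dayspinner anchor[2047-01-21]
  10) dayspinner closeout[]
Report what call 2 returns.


>>> dayspinner mhop n: -33
[out] 1905-09-07
>>> dayspinner stepdays n: -30
[out] 1905-08-08
>>> dayspinner anchor d: 1706-06-20
[out] 1706-06-20
>>> dayspinner anchor d: 1842-03-31
[out] 1842-03-31
>>> dayspinner stepdays n: 222
[out] 1842-11-08
>>> dayspinner closeout
[out] 1842-11-30
>>> dayspinner weekday
[out] Wednesday
>>> dayspinner mhop n: 13
[out] 1843-12-30
>>> dayspinner anchor d: 2047-01-21
[out] 2047-01-21
>>> dayspinner closeout
[out] 2047-01-31

Answer: 1905-08-08


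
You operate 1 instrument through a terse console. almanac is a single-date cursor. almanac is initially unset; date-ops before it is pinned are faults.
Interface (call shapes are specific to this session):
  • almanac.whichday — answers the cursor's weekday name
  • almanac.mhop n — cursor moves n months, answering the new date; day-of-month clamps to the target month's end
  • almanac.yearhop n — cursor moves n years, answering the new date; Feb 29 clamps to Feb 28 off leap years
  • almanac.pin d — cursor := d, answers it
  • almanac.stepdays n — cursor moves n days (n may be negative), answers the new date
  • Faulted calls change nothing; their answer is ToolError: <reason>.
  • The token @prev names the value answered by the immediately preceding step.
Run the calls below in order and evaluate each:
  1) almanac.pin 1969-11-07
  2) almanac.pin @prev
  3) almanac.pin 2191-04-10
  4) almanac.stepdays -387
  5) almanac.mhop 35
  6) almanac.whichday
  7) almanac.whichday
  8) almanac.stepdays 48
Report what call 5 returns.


% almanac.pin d→1969-11-07
  1969-11-07
% almanac.pin d→@prev
  1969-11-07
% almanac.pin d→2191-04-10
  2191-04-10
% almanac.stepdays n→-387
  2190-03-19
% almanac.mhop n→35
  2193-02-19
% almanac.whichday
  Tuesday
% almanac.whichday
  Tuesday
% almanac.stepdays n→48
  2193-04-08

Answer: 2193-02-19


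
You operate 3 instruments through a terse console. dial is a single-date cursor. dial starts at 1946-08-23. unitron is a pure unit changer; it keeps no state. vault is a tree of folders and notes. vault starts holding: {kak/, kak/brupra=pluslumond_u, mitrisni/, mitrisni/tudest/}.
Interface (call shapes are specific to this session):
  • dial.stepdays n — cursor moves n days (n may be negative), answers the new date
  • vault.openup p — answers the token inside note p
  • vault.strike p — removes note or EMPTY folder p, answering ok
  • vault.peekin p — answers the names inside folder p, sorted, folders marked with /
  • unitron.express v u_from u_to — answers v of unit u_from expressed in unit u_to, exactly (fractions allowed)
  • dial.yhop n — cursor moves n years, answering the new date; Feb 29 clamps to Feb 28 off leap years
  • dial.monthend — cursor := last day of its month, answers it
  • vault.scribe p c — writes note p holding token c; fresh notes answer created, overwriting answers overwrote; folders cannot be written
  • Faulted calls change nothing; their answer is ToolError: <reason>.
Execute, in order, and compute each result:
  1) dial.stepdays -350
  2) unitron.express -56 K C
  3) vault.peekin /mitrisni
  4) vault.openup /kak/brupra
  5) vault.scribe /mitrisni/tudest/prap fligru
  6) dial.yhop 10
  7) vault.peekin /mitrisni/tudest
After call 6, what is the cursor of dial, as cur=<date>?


Answer: cur=1955-09-07

Derivation:
I run dial.stepdays on n→-350, and observe 1945-09-07.
I use unitron.express on v→-56, u_from→K, u_to→C, and get -6583/20.
I invoke vault.peekin on p→/mitrisni, and observe [tudest/].
Calling vault.openup on p→/kak/brupra, giving pluslumond_u.
Now I run vault.scribe on p→/mitrisni/tudest/prap, c→fligru, and observe created.
I run dial.yhop on n→10, which returns 1955-09-07.
Calling vault.peekin on p→/mitrisni/tudest, and observe [prap].


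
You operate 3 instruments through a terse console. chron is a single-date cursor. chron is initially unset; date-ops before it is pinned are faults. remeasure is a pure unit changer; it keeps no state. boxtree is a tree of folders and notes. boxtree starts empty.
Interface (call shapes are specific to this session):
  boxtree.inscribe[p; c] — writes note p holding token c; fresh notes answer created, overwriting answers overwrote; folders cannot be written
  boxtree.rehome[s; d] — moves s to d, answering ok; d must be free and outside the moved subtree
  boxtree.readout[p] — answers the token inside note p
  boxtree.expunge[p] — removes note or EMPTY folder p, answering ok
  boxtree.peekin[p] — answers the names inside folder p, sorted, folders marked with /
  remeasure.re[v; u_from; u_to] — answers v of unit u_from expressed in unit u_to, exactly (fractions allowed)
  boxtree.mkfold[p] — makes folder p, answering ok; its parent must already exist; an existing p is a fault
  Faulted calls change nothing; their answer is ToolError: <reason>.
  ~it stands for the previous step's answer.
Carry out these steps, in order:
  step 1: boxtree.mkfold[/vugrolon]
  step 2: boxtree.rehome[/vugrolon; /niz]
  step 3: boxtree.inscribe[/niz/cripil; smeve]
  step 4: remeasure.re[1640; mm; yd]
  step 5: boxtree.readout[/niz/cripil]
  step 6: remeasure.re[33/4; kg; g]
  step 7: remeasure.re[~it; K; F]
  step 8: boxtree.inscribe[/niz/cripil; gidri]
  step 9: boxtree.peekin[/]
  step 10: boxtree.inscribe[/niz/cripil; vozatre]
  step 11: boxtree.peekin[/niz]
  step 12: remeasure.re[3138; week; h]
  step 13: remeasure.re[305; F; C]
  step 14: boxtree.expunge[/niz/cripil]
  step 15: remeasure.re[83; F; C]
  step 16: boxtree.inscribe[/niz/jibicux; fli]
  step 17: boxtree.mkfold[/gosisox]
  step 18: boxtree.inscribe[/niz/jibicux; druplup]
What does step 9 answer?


Answer: [niz/]

Derivation:
# 1. boxtree.mkfold(p=/vugrolon) -> ok
# 2. boxtree.rehome(s=/vugrolon, d=/niz) -> ok
# 3. boxtree.inscribe(p=/niz/cripil, c=smeve) -> created
# 4. remeasure.re(v=1640, u_from=mm, u_to=yd) -> 2050/1143
# 5. boxtree.readout(p=/niz/cripil) -> smeve
# 6. remeasure.re(v=33/4, u_from=kg, u_to=g) -> 8250
# 7. remeasure.re(v=~it, u_from=K, u_to=F) -> 1439033/100
# 8. boxtree.inscribe(p=/niz/cripil, c=gidri) -> overwrote
# 9. boxtree.peekin(p=/) -> [niz/]
# 10. boxtree.inscribe(p=/niz/cripil, c=vozatre) -> overwrote
# 11. boxtree.peekin(p=/niz) -> [cripil]
# 12. remeasure.re(v=3138, u_from=week, u_to=h) -> 527184
# 13. remeasure.re(v=305, u_from=F, u_to=C) -> 455/3
# 14. boxtree.expunge(p=/niz/cripil) -> ok
# 15. remeasure.re(v=83, u_from=F, u_to=C) -> 85/3
# 16. boxtree.inscribe(p=/niz/jibicux, c=fli) -> created
# 17. boxtree.mkfold(p=/gosisox) -> ok
# 18. boxtree.inscribe(p=/niz/jibicux, c=druplup) -> overwrote


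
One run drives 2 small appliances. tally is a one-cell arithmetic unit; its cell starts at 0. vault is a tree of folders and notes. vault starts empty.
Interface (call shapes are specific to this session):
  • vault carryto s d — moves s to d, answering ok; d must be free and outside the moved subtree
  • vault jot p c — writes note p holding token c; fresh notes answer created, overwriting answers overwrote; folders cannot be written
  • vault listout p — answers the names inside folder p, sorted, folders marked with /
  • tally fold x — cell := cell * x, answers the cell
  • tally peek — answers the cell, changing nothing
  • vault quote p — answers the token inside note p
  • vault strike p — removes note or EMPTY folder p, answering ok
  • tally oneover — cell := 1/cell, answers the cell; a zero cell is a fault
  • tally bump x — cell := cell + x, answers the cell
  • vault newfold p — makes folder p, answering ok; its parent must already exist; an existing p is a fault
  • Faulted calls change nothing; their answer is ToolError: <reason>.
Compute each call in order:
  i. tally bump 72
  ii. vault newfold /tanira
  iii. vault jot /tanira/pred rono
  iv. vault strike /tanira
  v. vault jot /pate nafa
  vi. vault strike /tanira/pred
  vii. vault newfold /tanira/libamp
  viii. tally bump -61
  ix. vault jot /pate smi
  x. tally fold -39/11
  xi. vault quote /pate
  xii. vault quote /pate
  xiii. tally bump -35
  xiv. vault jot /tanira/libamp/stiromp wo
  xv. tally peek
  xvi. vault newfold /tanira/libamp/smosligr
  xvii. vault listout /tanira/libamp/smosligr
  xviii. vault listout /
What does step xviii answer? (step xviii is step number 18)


Next I call tally bump on x=72, yielding 72.
I try vault newfold on p=/tanira, — result: ok.
Next I call vault jot on p=/tanira/pred, c=rono, → created.
I run vault strike on p=/tanira: ToolError: not empty.
I invoke vault jot on p=/pate, c=nafa, and see created.
Next I call vault strike on p=/tanira/pred, — result: ok.
Now I run vault newfold on p=/tanira/libamp, yielding ok.
I call tally bump on x=-61, → 11.
I run vault jot on p=/pate, c=smi, yielding overwrote.
I invoke tally fold on x=-39/11, and observe -39.
I use vault quote on p=/pate, and see smi.
I try vault quote on p=/pate, and see smi.
I run tally bump on x=-35: -74.
I invoke vault jot on p=/tanira/libamp/stiromp, c=wo, giving created.
Using tally peek: -74.
I call vault newfold on p=/tanira/libamp/smosligr, giving ok.
Invoking vault listout on p=/tanira/libamp/smosligr, yielding [].
I invoke vault listout on p=/, and get [pate, tanira/].

Answer: [pate, tanira/]


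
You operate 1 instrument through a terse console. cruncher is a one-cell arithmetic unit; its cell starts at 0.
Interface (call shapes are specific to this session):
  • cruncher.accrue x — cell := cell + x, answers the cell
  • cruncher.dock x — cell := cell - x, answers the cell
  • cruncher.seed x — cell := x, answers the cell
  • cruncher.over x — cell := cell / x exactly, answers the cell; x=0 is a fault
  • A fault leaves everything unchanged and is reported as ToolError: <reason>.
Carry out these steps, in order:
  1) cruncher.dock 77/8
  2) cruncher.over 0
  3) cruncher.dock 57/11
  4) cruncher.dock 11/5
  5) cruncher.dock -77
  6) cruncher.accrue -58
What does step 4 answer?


# cruncher.dock(x='77/8') : -77/8
# cruncher.over(x='0') : ToolError: division by zero
# cruncher.dock(x='57/11') : -1303/88
# cruncher.dock(x='11/5') : -7483/440
# cruncher.dock(x='-77') : 26397/440
# cruncher.accrue(x='-58') : 877/440

Answer: -7483/440


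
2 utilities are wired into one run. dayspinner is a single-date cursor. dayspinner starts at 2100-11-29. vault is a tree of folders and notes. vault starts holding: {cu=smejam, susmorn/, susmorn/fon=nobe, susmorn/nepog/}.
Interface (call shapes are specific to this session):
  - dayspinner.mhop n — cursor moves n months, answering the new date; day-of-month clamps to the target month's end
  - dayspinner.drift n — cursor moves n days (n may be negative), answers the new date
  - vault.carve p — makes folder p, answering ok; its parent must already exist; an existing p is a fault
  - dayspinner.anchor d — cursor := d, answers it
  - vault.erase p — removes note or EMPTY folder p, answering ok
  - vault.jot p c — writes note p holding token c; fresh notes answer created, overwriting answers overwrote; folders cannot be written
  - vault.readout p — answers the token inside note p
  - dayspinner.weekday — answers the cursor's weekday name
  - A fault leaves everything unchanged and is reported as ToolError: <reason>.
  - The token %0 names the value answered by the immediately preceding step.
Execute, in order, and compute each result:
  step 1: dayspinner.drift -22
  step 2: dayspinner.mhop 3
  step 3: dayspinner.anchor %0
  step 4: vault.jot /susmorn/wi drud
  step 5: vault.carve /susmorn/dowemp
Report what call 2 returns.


Answer: 2101-02-07

Derivation:
-- 1. dayspinner.drift(n=-22) -> 2100-11-07
-- 2. dayspinner.mhop(n=3) -> 2101-02-07
-- 3. dayspinner.anchor(d=%0) -> 2101-02-07
-- 4. vault.jot(p=/susmorn/wi, c=drud) -> created
-- 5. vault.carve(p=/susmorn/dowemp) -> ok


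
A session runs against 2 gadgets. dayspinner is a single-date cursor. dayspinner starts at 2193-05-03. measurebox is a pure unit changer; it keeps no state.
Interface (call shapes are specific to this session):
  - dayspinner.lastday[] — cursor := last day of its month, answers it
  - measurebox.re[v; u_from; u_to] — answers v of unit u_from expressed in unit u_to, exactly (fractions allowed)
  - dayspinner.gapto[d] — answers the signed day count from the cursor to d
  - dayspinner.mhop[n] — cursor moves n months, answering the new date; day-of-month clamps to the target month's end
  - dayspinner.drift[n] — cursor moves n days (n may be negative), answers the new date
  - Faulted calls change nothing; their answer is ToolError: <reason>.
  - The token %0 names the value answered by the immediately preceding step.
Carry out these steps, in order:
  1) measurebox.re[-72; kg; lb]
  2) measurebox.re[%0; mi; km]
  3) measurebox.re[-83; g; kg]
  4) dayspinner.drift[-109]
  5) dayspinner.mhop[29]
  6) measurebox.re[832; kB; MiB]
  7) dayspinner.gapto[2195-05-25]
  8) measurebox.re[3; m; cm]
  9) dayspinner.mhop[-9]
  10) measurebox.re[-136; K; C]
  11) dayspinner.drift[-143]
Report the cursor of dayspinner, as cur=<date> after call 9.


Answer: cur=2194-09-14

Derivation:
Do: measurebox.re[v='-72'; u_from='kg'; u_to='lb']
See: -7200000000/45359237
Do: measurebox.re[v='%0'; u_from='mi'; u_to='km']
See: -1053388800/4123567
Do: measurebox.re[v='-83'; u_from='g'; u_to='kg']
See: -83/1000
Do: dayspinner.drift[n='-109']
See: 2193-01-14
Do: dayspinner.mhop[n='29']
See: 2195-06-14
Do: measurebox.re[v='832'; u_from='kB'; u_to='MiB']
See: 1625/2048
Do: dayspinner.gapto[d='2195-05-25']
See: -20
Do: measurebox.re[v='3'; u_from='m'; u_to='cm']
See: 300
Do: dayspinner.mhop[n='-9']
See: 2194-09-14
Do: measurebox.re[v='-136'; u_from='K'; u_to='C']
See: -8183/20
Do: dayspinner.drift[n='-143']
See: 2194-04-24


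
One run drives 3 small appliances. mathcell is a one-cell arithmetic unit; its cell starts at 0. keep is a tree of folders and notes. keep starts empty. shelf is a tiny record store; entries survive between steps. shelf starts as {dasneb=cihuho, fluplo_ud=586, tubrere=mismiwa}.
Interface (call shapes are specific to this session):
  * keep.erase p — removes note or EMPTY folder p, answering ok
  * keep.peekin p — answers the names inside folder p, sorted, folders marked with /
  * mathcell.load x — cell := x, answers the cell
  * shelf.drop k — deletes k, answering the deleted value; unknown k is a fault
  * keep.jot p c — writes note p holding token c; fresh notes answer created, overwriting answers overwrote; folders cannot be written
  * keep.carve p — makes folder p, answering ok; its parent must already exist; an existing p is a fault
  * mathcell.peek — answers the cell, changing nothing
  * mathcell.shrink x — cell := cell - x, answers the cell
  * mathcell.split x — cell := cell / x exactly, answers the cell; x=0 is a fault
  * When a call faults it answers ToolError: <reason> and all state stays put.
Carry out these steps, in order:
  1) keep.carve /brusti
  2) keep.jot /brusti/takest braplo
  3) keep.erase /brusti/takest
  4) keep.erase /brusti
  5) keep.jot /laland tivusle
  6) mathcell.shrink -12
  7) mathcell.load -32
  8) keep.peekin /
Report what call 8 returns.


# 1. keep.carve(p→/brusti) == ok
# 2. keep.jot(p→/brusti/takest, c→braplo) == created
# 3. keep.erase(p→/brusti/takest) == ok
# 4. keep.erase(p→/brusti) == ok
# 5. keep.jot(p→/laland, c→tivusle) == created
# 6. mathcell.shrink(x→-12) == 12
# 7. mathcell.load(x→-32) == -32
# 8. keep.peekin(p→/) == [laland]

Answer: [laland]


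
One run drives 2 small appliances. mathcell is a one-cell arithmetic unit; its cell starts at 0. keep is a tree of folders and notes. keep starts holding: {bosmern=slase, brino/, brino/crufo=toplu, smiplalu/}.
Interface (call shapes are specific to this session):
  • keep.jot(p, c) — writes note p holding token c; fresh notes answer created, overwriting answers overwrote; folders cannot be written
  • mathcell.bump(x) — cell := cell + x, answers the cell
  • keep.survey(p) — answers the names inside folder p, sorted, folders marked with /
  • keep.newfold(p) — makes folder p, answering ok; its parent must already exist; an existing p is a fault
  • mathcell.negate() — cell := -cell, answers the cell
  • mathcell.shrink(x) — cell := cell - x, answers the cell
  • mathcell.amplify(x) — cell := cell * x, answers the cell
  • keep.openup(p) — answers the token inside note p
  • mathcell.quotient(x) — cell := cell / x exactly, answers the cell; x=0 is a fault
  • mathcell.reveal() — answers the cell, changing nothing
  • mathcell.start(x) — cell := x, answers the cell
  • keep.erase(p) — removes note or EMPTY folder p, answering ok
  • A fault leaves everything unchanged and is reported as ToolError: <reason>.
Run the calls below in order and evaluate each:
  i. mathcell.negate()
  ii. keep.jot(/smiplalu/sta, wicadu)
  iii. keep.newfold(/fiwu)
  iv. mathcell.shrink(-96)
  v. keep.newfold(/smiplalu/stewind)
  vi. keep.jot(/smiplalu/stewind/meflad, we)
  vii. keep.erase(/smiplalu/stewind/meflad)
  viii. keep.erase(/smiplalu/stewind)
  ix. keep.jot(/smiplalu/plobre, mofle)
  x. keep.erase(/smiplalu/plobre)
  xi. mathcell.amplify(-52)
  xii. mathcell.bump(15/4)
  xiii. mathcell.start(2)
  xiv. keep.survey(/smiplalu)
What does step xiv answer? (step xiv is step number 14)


-- mathcell.negate() ~> 0
-- keep.jot(p→/smiplalu/sta, c→wicadu) ~> created
-- keep.newfold(p→/fiwu) ~> ok
-- mathcell.shrink(x→-96) ~> 96
-- keep.newfold(p→/smiplalu/stewind) ~> ok
-- keep.jot(p→/smiplalu/stewind/meflad, c→we) ~> created
-- keep.erase(p→/smiplalu/stewind/meflad) ~> ok
-- keep.erase(p→/smiplalu/stewind) ~> ok
-- keep.jot(p→/smiplalu/plobre, c→mofle) ~> created
-- keep.erase(p→/smiplalu/plobre) ~> ok
-- mathcell.amplify(x→-52) ~> -4992
-- mathcell.bump(x→15/4) ~> -19953/4
-- mathcell.start(x→2) ~> 2
-- keep.survey(p→/smiplalu) ~> [sta]

Answer: [sta]


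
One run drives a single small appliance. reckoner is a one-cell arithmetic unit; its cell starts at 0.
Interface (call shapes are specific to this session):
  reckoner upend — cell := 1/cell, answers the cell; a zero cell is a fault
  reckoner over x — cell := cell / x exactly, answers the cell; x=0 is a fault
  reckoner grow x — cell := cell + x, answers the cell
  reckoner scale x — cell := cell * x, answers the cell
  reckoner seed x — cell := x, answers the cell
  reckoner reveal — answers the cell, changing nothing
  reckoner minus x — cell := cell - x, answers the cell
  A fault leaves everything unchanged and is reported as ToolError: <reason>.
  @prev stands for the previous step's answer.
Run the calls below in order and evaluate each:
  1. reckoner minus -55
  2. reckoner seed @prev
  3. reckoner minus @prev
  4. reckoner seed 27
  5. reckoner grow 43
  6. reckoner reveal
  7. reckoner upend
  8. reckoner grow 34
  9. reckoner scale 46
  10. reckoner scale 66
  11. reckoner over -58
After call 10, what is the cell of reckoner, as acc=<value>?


Answer: acc=3614358/35

Derivation:
·→ reckoner minus(x: -55)
·← 55
·→ reckoner seed(x: @prev)
·← 55
·→ reckoner minus(x: @prev)
·← 0
·→ reckoner seed(x: 27)
·← 27
·→ reckoner grow(x: 43)
·← 70
·→ reckoner reveal()
·← 70
·→ reckoner upend()
·← 1/70
·→ reckoner grow(x: 34)
·← 2381/70
·→ reckoner scale(x: 46)
·← 54763/35
·→ reckoner scale(x: 66)
·← 3614358/35
·→ reckoner over(x: -58)
·← -1807179/1015
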